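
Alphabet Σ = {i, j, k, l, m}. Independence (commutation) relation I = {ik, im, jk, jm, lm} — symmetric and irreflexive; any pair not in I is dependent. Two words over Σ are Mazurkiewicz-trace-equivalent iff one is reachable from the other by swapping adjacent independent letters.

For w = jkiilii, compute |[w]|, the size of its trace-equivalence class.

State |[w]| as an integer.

4

0(j) covers ∅
1(k) covers ∅
2(i) covers 0:j
3(i) covers 2:i
4(l) covers 1:k, 3:i
5(i) covers 4:l
6(i) covers 5:i
floor of heap: 0:j, 1:k
completions by unplaced set U, small U first (add the entries for U minus each lowest piece of U):
  |U|=1: {6}:1
  |U|=2: {5,6}:1
  |U|=3: {4,5,6}:1
  |U|=4: {1,4,5,6}:1  {3,4,5,6}:1
  |U|=5: {1,3,4,5,6}:2  {2,3,4,5,6}:1
  start at 0(j): 3
  start at 1(k): 1
sum over floor = 4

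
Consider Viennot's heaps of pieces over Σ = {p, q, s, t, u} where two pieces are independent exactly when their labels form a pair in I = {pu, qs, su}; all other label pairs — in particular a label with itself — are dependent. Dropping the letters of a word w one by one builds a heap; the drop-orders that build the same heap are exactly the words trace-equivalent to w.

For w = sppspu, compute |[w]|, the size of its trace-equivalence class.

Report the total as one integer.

6

piece 0:s — minimal
piece 1:p rests on {0:s}
piece 2:p rests on {1:p}
piece 3:s rests on {2:p}
piece 4:p rests on {3:s}
piece 5:u — minimal
minimal pieces: {0:s, 5:u}
ways to finish when only these pieces remain (= sum over removing one remaining piece with nothing left below it):
  1 left: {4}→1  {5}→1
  2 left: {3,4}→1  {4,5}→2
  3 left: {2,3,4}→1  {3,4,5}→3
  4 left: {1,2,3,4}→1  {2,3,4,5}→4
  placing 0:s first → 5 extensions
  placing 5:u first → 1 extensions
total linear extensions = 6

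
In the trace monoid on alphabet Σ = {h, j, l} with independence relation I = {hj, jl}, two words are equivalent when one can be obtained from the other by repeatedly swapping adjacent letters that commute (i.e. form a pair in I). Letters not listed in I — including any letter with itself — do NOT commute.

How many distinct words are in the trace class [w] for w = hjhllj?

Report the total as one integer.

#0=h has no predecessor
#1=j has no predecessor
#2=h depends on [0:h]
#3=l depends on [2:h]
#4=l depends on [3:l]
#5=j depends on [1:j]
sources: [0:h, 1:j]
N(rest) = Σ N(rest − s) over sources s of rest; N(one piece) = 1:
  size 1 → [4]=1  [5]=1
  size 2 → [1,5]=1  [3,4]=1  [4,5]=2
  size 3 → [1,4,5]=3  [2,3,4]=1  [3,4,5]=3
  size 4 → [0,2,3,4]=1  [1,3,4,5]=6  [2,3,4,5]=4
  first=0(h) contributes 10
  first=1(j) contributes 5
|[w]| = 15

15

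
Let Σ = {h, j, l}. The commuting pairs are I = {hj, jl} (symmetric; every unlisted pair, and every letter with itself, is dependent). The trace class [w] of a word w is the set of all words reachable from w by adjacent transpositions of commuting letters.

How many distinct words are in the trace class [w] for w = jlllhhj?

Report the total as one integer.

drop 0:j onto floor
drop 1:l onto floor
drop 2:l onto {1:l}
drop 3:l onto {2:l}
drop 4:h onto {3:l}
drop 5:h onto {4:h}
drop 6:j onto {0:j}
ground layer = {0:j, 1:l}
drop-orders for the pieces not yet dropped (sum over which currently-grounded one goes next):
  1 to go: {5} 1  {6} 1
  2 to go: {0,6} 1  {4,5} 1  {5,6} 2
  3 to go: {0,5,6} 3  {3,4,5} 1  {4,5,6} 3
  4 to go: {0,4,5,6} 6  {2,3,4,5} 1  {3,4,5,6} 4
  5 to go: {0,3,4,5,6} 10  {1,2,3,4,5} 1  {2,3,4,5,6} 5
  if 0:j drops first: 6 orders
  if 1:l drops first: 15 orders
heap linearizations: 21

21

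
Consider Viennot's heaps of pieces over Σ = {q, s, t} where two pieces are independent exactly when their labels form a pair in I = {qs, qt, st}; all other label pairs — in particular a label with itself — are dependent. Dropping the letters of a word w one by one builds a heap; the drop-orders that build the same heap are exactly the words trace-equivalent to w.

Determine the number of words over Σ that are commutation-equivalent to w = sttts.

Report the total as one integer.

#0=s has no predecessor
#1=t has no predecessor
#2=t depends on [1:t]
#3=t depends on [2:t]
#4=s depends on [0:s]
sources: [0:s, 1:t]
N(rest) = Σ N(rest − s) over sources s of rest; N(one piece) = 1:
  size 1 → [3]=1  [4]=1
  size 2 → [0,4]=1  [2,3]=1  [3,4]=2
  size 3 → [0,3,4]=3  [1,2,3]=1  [2,3,4]=3
  first=0(s) contributes 4
  first=1(t) contributes 6
|[w]| = 10

10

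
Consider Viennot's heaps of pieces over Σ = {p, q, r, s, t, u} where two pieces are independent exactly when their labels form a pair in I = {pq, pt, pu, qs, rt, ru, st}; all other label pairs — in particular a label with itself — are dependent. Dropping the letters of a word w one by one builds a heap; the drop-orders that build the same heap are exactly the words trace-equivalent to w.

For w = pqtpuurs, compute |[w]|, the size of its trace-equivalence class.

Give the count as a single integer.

34

#0=p has no predecessor
#1=q has no predecessor
#2=t depends on [1:q]
#3=p depends on [0:p]
#4=u depends on [2:t]
#5=u depends on [4:u]
#6=r depends on [1:q, 3:p]
#7=s depends on [5:u, 6:r]
sources: [0:p, 1:q]
N(rest) = Σ N(rest − s) over sources s of rest; N(one piece) = 1:
  size 1 → [7]=1
  size 2 → [5,7]=1  [6,7]=1
  size 3 → [3,6,7]=1  [4,5,7]=1  [5,6,7]=2
  size 4 → [0,3,6,7]=1  [2,4,5,7]=1  [3,5,6,7]=3  [4,5,6,7]=3
  size 5 → [0,3,5,6,7]=4  [2,4,5,6,7]=4  [3,4,5,6,7]=6
  size 6 → [0,3,4,5,6,7]=10  [1,2,4,5,6,7]=4  [2,3,4,5,6,7]=10
  first=0(p) contributes 14
  first=1(q) contributes 20
|[w]| = 34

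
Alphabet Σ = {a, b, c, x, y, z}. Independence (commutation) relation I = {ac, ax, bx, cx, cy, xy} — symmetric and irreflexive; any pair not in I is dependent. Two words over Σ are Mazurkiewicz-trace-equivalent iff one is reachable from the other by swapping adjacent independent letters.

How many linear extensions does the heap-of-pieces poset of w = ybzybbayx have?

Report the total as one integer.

#0=y has no predecessor
#1=b depends on [0:y]
#2=z depends on [1:b]
#3=y depends on [2:z]
#4=b depends on [3:y]
#5=b depends on [4:b]
#6=a depends on [5:b]
#7=y depends on [6:a]
#8=x depends on [2:z]
sources: [0:y]
N(rest) = Σ N(rest − s) over sources s of rest; N(one piece) = 1:
  size 1 → [7]=1  [8]=1
  size 2 → [6,7]=1  [7,8]=2
  size 3 → [5,6,7]=1  [6,7,8]=3
  size 4 → [4,5,6,7]=1  [5,6,7,8]=4
  size 5 → [3,4,5,6,7]=1  [4,5,6,7,8]=5
  size 6 → [3,4,5,6,7,8]=6
  size 7 → [2,3,4,5,6,7,8]=6
  first=0(y) contributes 6

6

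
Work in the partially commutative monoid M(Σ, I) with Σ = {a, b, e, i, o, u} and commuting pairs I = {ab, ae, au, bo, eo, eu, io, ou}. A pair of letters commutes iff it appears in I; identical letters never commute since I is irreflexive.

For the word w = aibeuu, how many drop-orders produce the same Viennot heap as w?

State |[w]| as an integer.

drop 0:a onto floor
drop 1:i onto {0:a}
drop 2:b onto {1:i}
drop 3:e onto {2:b}
drop 4:u onto {2:b}
drop 5:u onto {4:u}
ground layer = {0:a}
drop-orders for the pieces not yet dropped (sum over which currently-grounded one goes next):
  1 to go: {3} 1  {5} 1
  2 to go: {3,5} 2  {4,5} 1
  3 to go: {3,4,5} 3
  4 to go: {2,3,4,5} 3
  if 0:a drops first: 3 orders

3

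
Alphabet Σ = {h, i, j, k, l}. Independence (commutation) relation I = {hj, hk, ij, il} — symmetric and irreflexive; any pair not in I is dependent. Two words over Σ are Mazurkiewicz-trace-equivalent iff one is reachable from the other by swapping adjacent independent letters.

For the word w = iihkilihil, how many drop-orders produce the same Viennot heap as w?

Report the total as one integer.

12

piece 0:i — minimal
piece 1:i rests on {0:i}
piece 2:h rests on {1:i}
piece 3:k rests on {1:i}
piece 4:i rests on {2:h, 3:k}
piece 5:l rests on {2:h, 3:k}
piece 6:i rests on {4:i}
piece 7:h rests on {5:l, 6:i}
piece 8:i rests on {7:h}
piece 9:l rests on {7:h}
minimal pieces: {0:i}
ways to finish when only these pieces remain (= sum over removing one remaining piece with nothing left below it):
  1 left: {8}→1  {9}→1
  2 left: {8,9}→2
  3 left: {7,8,9}→2
  4 left: {5,7,8,9}→2  {6,7,8,9}→2
  5 left: {4,6,7,8,9}→2  {5,6,7,8,9}→4
  6 left: {4,5,6,7,8,9}→6
  7 left: {2,4,5,6,7,8,9}→6  {3,4,5,6,7,8,9}→6
  8 left: {2,3,4,5,6,7,8,9}→12
  placing 0:i first → 12 extensions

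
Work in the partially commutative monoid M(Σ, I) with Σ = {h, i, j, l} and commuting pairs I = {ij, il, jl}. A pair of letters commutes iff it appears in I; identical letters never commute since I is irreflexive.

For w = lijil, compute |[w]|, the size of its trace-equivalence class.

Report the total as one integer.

#0=l has no predecessor
#1=i has no predecessor
#2=j has no predecessor
#3=i depends on [1:i]
#4=l depends on [0:l]
sources: [0:l, 1:i, 2:j]
N(rest) = Σ N(rest − s) over sources s of rest; N(one piece) = 1:
  size 1 → [2]=1  [3]=1  [4]=1
  size 2 → [0,4]=1  [1,3]=1  [2,3]=2  [2,4]=2  [3,4]=2
  size 3 → [0,2,4]=3  [0,3,4]=3  [1,2,3]=3  [1,3,4]=3  [2,3,4]=6
  first=0(l) contributes 12
  first=1(i) contributes 12
  first=2(j) contributes 6
|[w]| = 30

30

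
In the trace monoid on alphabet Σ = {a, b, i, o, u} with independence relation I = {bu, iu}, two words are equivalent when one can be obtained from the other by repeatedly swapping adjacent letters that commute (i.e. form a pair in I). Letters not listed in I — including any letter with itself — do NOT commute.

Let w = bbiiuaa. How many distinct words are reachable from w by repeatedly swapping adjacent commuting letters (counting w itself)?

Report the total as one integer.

5

#0=b has no predecessor
#1=b depends on [0:b]
#2=i depends on [1:b]
#3=i depends on [2:i]
#4=u has no predecessor
#5=a depends on [3:i, 4:u]
#6=a depends on [5:a]
sources: [0:b, 4:u]
N(rest) = Σ N(rest − s) over sources s of rest; N(one piece) = 1:
  size 1 → [6]=1
  size 2 → [5,6]=1
  size 3 → [3,5,6]=1  [4,5,6]=1
  size 4 → [2,3,5,6]=1  [3,4,5,6]=2
  size 5 → [1,2,3,5,6]=1  [2,3,4,5,6]=3
  first=0(b) contributes 4
  first=4(u) contributes 1
|[w]| = 5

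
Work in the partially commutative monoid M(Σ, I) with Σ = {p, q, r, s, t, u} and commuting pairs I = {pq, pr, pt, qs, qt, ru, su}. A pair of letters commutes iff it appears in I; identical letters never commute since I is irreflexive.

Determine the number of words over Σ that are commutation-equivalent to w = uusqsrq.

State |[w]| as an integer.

10

#0=u has no predecessor
#1=u depends on [0:u]
#2=s has no predecessor
#3=q depends on [1:u]
#4=s depends on [2:s]
#5=r depends on [3:q, 4:s]
#6=q depends on [5:r]
sources: [0:u, 2:s]
N(rest) = Σ N(rest − s) over sources s of rest; N(one piece) = 1:
  size 1 → [6]=1
  size 2 → [5,6]=1
  size 3 → [3,5,6]=1  [4,5,6]=1
  size 4 → [1,3,5,6]=1  [2,4,5,6]=1  [3,4,5,6]=2
  size 5 → [0,1,3,5,6]=1  [1,3,4,5,6]=3  [2,3,4,5,6]=3
  first=0(u) contributes 6
  first=2(s) contributes 4
|[w]| = 10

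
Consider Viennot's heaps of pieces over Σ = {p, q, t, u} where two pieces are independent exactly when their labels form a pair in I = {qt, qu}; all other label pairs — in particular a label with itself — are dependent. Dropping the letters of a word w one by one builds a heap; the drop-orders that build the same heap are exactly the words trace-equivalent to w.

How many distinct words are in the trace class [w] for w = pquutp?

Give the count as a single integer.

0(p) covers ∅
1(q) covers 0:p
2(u) covers 0:p
3(u) covers 2:u
4(t) covers 3:u
5(p) covers 1:q, 4:t
floor of heap: 0:p
completions by unplaced set U, small U first (add the entries for U minus each lowest piece of U):
  |U|=1: {5}:1
  |U|=2: {1,5}:1  {4,5}:1
  |U|=3: {1,4,5}:2  {3,4,5}:1
  |U|=4: {1,3,4,5}:3  {2,3,4,5}:1
  start at 0(p): 4

4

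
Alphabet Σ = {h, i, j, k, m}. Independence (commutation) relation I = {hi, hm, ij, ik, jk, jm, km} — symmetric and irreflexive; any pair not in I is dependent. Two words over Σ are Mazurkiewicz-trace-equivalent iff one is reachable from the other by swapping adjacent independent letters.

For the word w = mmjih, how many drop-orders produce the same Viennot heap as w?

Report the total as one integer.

10

drop 0:m onto floor
drop 1:m onto {0:m}
drop 2:j onto floor
drop 3:i onto {1:m}
drop 4:h onto {2:j}
ground layer = {0:m, 2:j}
drop-orders for the pieces not yet dropped (sum over which currently-grounded one goes next):
  1 to go: {3} 1  {4} 1
  2 to go: {1,3} 1  {2,4} 1  {3,4} 2
  3 to go: {0,1,3} 1  {1,3,4} 3  {2,3,4} 3
  if 0:m drops first: 6 orders
  if 2:j drops first: 4 orders
heap linearizations: 10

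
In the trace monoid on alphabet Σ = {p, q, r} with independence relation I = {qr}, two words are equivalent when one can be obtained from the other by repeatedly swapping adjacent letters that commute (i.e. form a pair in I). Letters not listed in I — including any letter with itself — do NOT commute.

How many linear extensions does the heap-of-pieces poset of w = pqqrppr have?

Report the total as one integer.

3

drop 0:p onto floor
drop 1:q onto {0:p}
drop 2:q onto {1:q}
drop 3:r onto {0:p}
drop 4:p onto {2:q, 3:r}
drop 5:p onto {4:p}
drop 6:r onto {5:p}
ground layer = {0:p}
drop-orders for the pieces not yet dropped (sum over which currently-grounded one goes next):
  1 to go: {6} 1
  2 to go: {5,6} 1
  3 to go: {4,5,6} 1
  4 to go: {2,4,5,6} 1  {3,4,5,6} 1
  5 to go: {1,2,4,5,6} 1  {2,3,4,5,6} 2
  if 0:p drops first: 3 orders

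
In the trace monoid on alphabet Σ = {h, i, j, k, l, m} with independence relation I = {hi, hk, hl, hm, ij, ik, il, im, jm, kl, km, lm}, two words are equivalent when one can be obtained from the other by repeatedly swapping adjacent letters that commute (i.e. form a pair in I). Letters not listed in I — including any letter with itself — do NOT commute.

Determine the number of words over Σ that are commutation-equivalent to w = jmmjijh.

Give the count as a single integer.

105

#0=j has no predecessor
#1=m has no predecessor
#2=m depends on [1:m]
#3=j depends on [0:j]
#4=i has no predecessor
#5=j depends on [3:j]
#6=h depends on [5:j]
sources: [0:j, 1:m, 4:i]
N(rest) = Σ N(rest − s) over sources s of rest; N(one piece) = 1:
  size 1 → [2]=1  [4]=1  [6]=1
  size 2 → [1,2]=1  [2,4]=2  [2,6]=2  [4,6]=2  [5,6]=1
  size 3 → [1,2,4]=3  [1,2,6]=3  [2,4,6]=6  [2,5,6]=3  [3,5,6]=1  [4,5,6]=3
  size 4 → [0,3,5,6]=1  [1,2,4,6]=12  [1,2,5,6]=6  [2,3,5,6]=4  [2,4,5,6]=12  [3,4,5,6]=4
  size 5 → [0,2,3,5,6]=5  [0,3,4,5,6]=5  [1,2,3,5,6]=10  [1,2,4,5,6]=30  [2,3,4,5,6]=20
  first=0(j) contributes 60
  first=1(m) contributes 30
  first=4(i) contributes 15
|[w]| = 105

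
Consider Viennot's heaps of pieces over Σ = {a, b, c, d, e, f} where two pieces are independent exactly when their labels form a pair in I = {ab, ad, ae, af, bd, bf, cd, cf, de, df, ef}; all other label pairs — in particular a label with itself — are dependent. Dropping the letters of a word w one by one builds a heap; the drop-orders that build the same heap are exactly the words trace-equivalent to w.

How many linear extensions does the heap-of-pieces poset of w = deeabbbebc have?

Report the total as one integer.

piece 0:d — minimal
piece 1:e — minimal
piece 2:e rests on {1:e}
piece 3:a — minimal
piece 4:b rests on {2:e}
piece 5:b rests on {4:b}
piece 6:b rests on {5:b}
piece 7:e rests on {6:b}
piece 8:b rests on {7:e}
piece 9:c rests on {3:a, 8:b}
minimal pieces: {0:d, 1:e, 3:a}
ways to finish when only these pieces remain (= sum over removing one remaining piece with nothing left below it):
  1 left: {0}→1  {9}→1
  2 left: {0,9}→2  {3,9}→1  {8,9}→1
  3 left: {0,3,9}→3  {0,8,9}→3  {3,8,9}→2  {7,8,9}→1
  4 left: {0,3,8,9}→8  {0,7,8,9}→4  {3,7,8,9}→3  {6,7,8,9}→1
  5 left: {0,3,7,8,9}→15  {0,6,7,8,9}→5  {3,6,7,8,9}→4  {5,6,7,8,9}→1
  6 left: {0,3,6,7,8,9}→24  {0,5,6,7,8,9}→6  {3,5,6,7,8,9}→5  {4,5,6,7,8,9}→1
  7 left: {0,3,5,6,7,8,9}→35  {0,4,5,6,7,8,9}→7  {2,4,5,6,7,8,9}→1  {3,4,5,6,7,8,9}→6
  8 left: {0,2,4,5,6,7,8,9}→8  {0,3,4,5,6,7,8,9}→48  {1,2,4,5,6,7,8,9}→1  {2,3,4,5,6,7,8,9}→7
  placing 0:d first → 8 extensions
  placing 1:e first → 63 extensions
  placing 3:a first → 9 extensions
total linear extensions = 80

80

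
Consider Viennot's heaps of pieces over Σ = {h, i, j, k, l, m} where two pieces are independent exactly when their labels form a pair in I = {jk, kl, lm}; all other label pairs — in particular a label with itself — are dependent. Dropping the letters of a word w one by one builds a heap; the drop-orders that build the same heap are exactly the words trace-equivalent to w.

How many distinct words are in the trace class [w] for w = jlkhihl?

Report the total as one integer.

3

drop 0:j onto floor
drop 1:l onto {0:j}
drop 2:k onto floor
drop 3:h onto {1:l, 2:k}
drop 4:i onto {3:h}
drop 5:h onto {4:i}
drop 6:l onto {5:h}
ground layer = {0:j, 2:k}
drop-orders for the pieces not yet dropped (sum over which currently-grounded one goes next):
  1 to go: {6} 1
  2 to go: {5,6} 1
  3 to go: {4,5,6} 1
  4 to go: {3,4,5,6} 1
  5 to go: {1,3,4,5,6} 1  {2,3,4,5,6} 1
  if 0:j drops first: 2 orders
  if 2:k drops first: 1 orders
heap linearizations: 3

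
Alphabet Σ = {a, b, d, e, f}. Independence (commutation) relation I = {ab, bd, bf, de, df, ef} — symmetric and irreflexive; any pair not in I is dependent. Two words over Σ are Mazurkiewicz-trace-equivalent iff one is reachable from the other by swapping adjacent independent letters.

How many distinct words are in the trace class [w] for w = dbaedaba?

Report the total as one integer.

24

piece 0:d — minimal
piece 1:b — minimal
piece 2:a rests on {0:d}
piece 3:e rests on {1:b, 2:a}
piece 4:d rests on {2:a}
piece 5:a rests on {3:e, 4:d}
piece 6:b rests on {3:e}
piece 7:a rests on {5:a}
minimal pieces: {0:d, 1:b}
ways to finish when only these pieces remain (= sum over removing one remaining piece with nothing left below it):
  1 left: {6}→1  {7}→1
  2 left: {5,7}→1  {6,7}→2
  3 left: {4,5,7}→1  {5,6,7}→3
  4 left: {3,5,6,7}→3  {4,5,6,7}→4
  5 left: {1,3,5,6,7}→3  {3,4,5,6,7}→7
  6 left: {1,3,4,5,6,7}→10  {2,3,4,5,6,7}→7
  placing 0:d first → 17 extensions
  placing 1:b first → 7 extensions
total linear extensions = 24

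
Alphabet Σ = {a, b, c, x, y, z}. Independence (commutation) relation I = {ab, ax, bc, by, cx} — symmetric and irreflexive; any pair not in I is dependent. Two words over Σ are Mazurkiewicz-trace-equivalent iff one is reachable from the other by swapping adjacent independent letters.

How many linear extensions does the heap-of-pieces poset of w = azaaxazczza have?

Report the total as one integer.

4

drop 0:a onto floor
drop 1:z onto {0:a}
drop 2:a onto {1:z}
drop 3:a onto {2:a}
drop 4:x onto {1:z}
drop 5:a onto {3:a}
drop 6:z onto {4:x, 5:a}
drop 7:c onto {6:z}
drop 8:z onto {7:c}
drop 9:z onto {8:z}
drop 10:a onto {9:z}
ground layer = {0:a}
drop-orders for the pieces not yet dropped (sum over which currently-grounded one goes next):
  1 to go: {10} 1
  2 to go: {9,10} 1
  3 to go: {8,9,10} 1
  4 to go: {7,8,9,10} 1
  5 to go: {6,7,8,9,10} 1
  6 to go: {4,6,7,8,9,10} 1  {5,6,7,8,9,10} 1
  7 to go: {3,5,6,7,8,9,10} 1  {4,5,6,7,8,9,10} 2
  8 to go: {2,3,5,6,7,8,9,10} 1  {3,4,5,6,7,8,9,10} 3
  9 to go: {2,3,4,5,6,7,8,9,10} 4
  if 0:a drops first: 4 orders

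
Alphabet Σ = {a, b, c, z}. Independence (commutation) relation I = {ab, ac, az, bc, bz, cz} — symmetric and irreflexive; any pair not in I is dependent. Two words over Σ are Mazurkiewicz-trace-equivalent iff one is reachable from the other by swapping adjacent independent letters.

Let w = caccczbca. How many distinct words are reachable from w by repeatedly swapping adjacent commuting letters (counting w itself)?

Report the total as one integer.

1512

#0=c has no predecessor
#1=a has no predecessor
#2=c depends on [0:c]
#3=c depends on [2:c]
#4=c depends on [3:c]
#5=z has no predecessor
#6=b has no predecessor
#7=c depends on [4:c]
#8=a depends on [1:a]
sources: [0:c, 1:a, 5:z, 6:b]
N(rest) = Σ N(rest − s) over sources s of rest; N(one piece) = 1:
  size 1 → [5]=1  [6]=1  [7]=1  [8]=1
  size 2 → [1,8]=1  [4,7]=1  [5,6]=2  [5,7]=2  [5,8]=2  [6,7]=2  [6,8]=2  [7,8]=2
  size 3 → [1,5,8]=3  [1,6,8]=3  [1,7,8]=3  [3,4,7]=1  [4,5,7]=3  [4,6,7]=3  [4,7,8]=3  [5,6,7]=6  [5,6,8]=6  [5,7,8]=6  [6,7,8]=6
  size 4 → [1,4,7,8]=6  [1,5,6,8]=12  [1,5,7,8]=12  [1,6,7,8]=12  [2,3,4,7]=1  [3,4,5,7]=4  [3,4,6,7]=4  [3,4,7,8]=4  [4,5,6,7]=12  [4,5,7,8]=12  [4,6,7,8]=12  [5,6,7,8]=24
  size 5 → [0,2,3,4,7]=1  [1,3,4,7,8]=10  [1,4,5,7,8]=30  [1,4,6,7,8]=30  [1,5,6,7,8]=60  [2,3,4,5,7]=5  [2,3,4,6,7]=5  [2,3,4,7,8]=5  [3,4,5,6,7]=20  [3,4,5,7,8]=20  [3,4,6,7,8]=20  [4,5,6,7,8]=60
  size 6 → [0,2,3,4,5,7]=6  [0,2,3,4,6,7]=6  [0,2,3,4,7,8]=6  [1,2,3,4,7,8]=15  [1,3,4,5,7,8]=60  [1,3,4,6,7,8]=60  [1,4,5,6,7,8]=180  [2,3,4,5,6,7]=30  [2,3,4,5,7,8]=30  [2,3,4,6,7,8]=30  [3,4,5,6,7,8]=120
  size 7 → [0,1,2,3,4,7,8]=21  [0,2,3,4,5,6,7]=42  [0,2,3,4,5,7,8]=42  [0,2,3,4,6,7,8]=42  [1,2,3,4,5,7,8]=105  [1,2,3,4,6,7,8]=105  [1,3,4,5,6,7,8]=420  [2,3,4,5,6,7,8]=210
  first=0(c) contributes 840
  first=1(a) contributes 336
  first=5(z) contributes 168
  first=6(b) contributes 168
|[w]| = 1512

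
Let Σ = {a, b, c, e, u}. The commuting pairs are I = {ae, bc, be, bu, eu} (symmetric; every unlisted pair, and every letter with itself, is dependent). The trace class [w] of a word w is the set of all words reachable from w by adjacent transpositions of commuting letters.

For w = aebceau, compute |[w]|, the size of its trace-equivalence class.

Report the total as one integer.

0(a) covers ∅
1(e) covers ∅
2(b) covers 0:a
3(c) covers 0:a, 1:e
4(e) covers 3:c
5(a) covers 2:b, 3:c
6(u) covers 5:a
floor of heap: 0:a, 1:e
completions by unplaced set U, small U first (add the entries for U minus each lowest piece of U):
  |U|=1: {4}:1  {6}:1
  |U|=2: {4,6}:2  {5,6}:1
  |U|=3: {2,5,6}:1  {4,5,6}:3
  |U|=4: {2,4,5,6}:4  {3,4,5,6}:3
  |U|=5: {1,3,4,5,6}:3  {2,3,4,5,6}:7
  start at 0(a): 10
  start at 1(e): 7
sum over floor = 17

17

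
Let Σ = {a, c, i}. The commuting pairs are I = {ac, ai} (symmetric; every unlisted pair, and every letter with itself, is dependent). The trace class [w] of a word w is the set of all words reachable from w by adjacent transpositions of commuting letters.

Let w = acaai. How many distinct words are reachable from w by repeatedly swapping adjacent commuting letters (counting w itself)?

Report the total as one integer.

10

piece 0:a — minimal
piece 1:c — minimal
piece 2:a rests on {0:a}
piece 3:a rests on {2:a}
piece 4:i rests on {1:c}
minimal pieces: {0:a, 1:c}
ways to finish when only these pieces remain (= sum over removing one remaining piece with nothing left below it):
  1 left: {3}→1  {4}→1
  2 left: {1,4}→1  {2,3}→1  {3,4}→2
  3 left: {0,2,3}→1  {1,3,4}→3  {2,3,4}→3
  placing 0:a first → 6 extensions
  placing 1:c first → 4 extensions
total linear extensions = 10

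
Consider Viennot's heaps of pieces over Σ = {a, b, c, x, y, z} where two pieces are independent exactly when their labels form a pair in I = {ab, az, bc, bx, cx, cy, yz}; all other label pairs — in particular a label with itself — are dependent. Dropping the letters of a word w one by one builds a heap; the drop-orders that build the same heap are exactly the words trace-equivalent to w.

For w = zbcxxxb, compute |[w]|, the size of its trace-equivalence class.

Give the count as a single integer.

60

piece 0:z — minimal
piece 1:b rests on {0:z}
piece 2:c rests on {0:z}
piece 3:x rests on {0:z}
piece 4:x rests on {3:x}
piece 5:x rests on {4:x}
piece 6:b rests on {1:b}
minimal pieces: {0:z}
ways to finish when only these pieces remain (= sum over removing one remaining piece with nothing left below it):
  1 left: {2}→1  {5}→1  {6}→1
  2 left: {1,6}→1  {2,5}→2  {2,6}→2  {4,5}→1  {5,6}→2
  3 left: {1,2,6}→3  {1,5,6}→3  {2,4,5}→3  {2,5,6}→6  {3,4,5}→1  {4,5,6}→3
  4 left: {1,2,5,6}→12  {1,4,5,6}→6  {2,3,4,5}→4  {2,4,5,6}→12  {3,4,5,6}→4
  5 left: {1,2,4,5,6}→30  {1,3,4,5,6}→10  {2,3,4,5,6}→20
  placing 0:z first → 60 extensions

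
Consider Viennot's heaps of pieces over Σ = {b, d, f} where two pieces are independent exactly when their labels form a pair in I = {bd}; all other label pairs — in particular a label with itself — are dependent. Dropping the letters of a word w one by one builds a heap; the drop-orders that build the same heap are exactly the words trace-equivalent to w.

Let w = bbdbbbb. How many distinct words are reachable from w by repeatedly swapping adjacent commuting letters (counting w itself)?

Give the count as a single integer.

7

drop 0:b onto floor
drop 1:b onto {0:b}
drop 2:d onto floor
drop 3:b onto {1:b}
drop 4:b onto {3:b}
drop 5:b onto {4:b}
drop 6:b onto {5:b}
ground layer = {0:b, 2:d}
drop-orders for the pieces not yet dropped (sum over which currently-grounded one goes next):
  1 to go: {2} 1  {6} 1
  2 to go: {2,6} 2  {5,6} 1
  3 to go: {2,5,6} 3  {4,5,6} 1
  4 to go: {2,4,5,6} 4  {3,4,5,6} 1
  5 to go: {1,3,4,5,6} 1  {2,3,4,5,6} 5
  if 0:b drops first: 6 orders
  if 2:d drops first: 1 orders
heap linearizations: 7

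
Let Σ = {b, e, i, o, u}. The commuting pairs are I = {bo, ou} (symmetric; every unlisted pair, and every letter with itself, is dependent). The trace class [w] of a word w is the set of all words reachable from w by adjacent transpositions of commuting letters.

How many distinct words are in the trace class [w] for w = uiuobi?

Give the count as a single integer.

piece 0:u — minimal
piece 1:i rests on {0:u}
piece 2:u rests on {1:i}
piece 3:o rests on {1:i}
piece 4:b rests on {2:u}
piece 5:i rests on {3:o, 4:b}
minimal pieces: {0:u}
ways to finish when only these pieces remain (= sum over removing one remaining piece with nothing left below it):
  1 left: {5}→1
  2 left: {3,5}→1  {4,5}→1
  3 left: {2,4,5}→1  {3,4,5}→2
  4 left: {2,3,4,5}→3
  placing 0:u first → 3 extensions

3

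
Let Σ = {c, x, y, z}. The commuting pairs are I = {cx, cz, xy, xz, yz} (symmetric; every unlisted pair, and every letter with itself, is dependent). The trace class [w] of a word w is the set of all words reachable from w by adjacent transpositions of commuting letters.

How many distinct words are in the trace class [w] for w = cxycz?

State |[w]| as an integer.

0(c) covers ∅
1(x) covers ∅
2(y) covers 0:c
3(c) covers 2:y
4(z) covers ∅
floor of heap: 0:c, 1:x, 4:z
completions by unplaced set U, small U first (add the entries for U minus each lowest piece of U):
  |U|=1: {1}:1  {3}:1  {4}:1
  |U|=2: {1,3}:2  {1,4}:2  {2,3}:1  {3,4}:2
  |U|=3: {0,2,3}:1  {1,2,3}:3  {1,3,4}:6  {2,3,4}:3
  start at 0(c): 12
  start at 1(x): 4
  start at 4(z): 4
sum over floor = 20

20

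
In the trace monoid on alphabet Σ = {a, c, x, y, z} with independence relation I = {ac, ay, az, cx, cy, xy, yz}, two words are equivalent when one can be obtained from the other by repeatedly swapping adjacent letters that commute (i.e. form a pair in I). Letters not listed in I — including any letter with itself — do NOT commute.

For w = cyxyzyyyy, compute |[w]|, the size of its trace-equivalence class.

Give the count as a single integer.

168

#0=c has no predecessor
#1=y has no predecessor
#2=x has no predecessor
#3=y depends on [1:y]
#4=z depends on [0:c, 2:x]
#5=y depends on [3:y]
#6=y depends on [5:y]
#7=y depends on [6:y]
#8=y depends on [7:y]
sources: [0:c, 1:y, 2:x]
N(rest) = Σ N(rest − s) over sources s of rest; N(one piece) = 1:
  size 1 → [4]=1  [8]=1
  size 2 → [0,4]=1  [2,4]=1  [4,8]=2  [7,8]=1
  size 3 → [0,2,4]=2  [0,4,8]=3  [2,4,8]=3  [4,7,8]=3  [6,7,8]=1
  size 4 → [0,2,4,8]=8  [0,4,7,8]=6  [2,4,7,8]=6  [4,6,7,8]=4  [5,6,7,8]=1
  size 5 → [0,2,4,7,8]=20  [0,4,6,7,8]=10  [2,4,6,7,8]=10  [3,5,6,7,8]=1  [4,5,6,7,8]=5
  size 6 → [0,2,4,6,7,8]=40  [0,4,5,6,7,8]=15  [1,3,5,6,7,8]=1  [2,4,5,6,7,8]=15  [3,4,5,6,7,8]=6
  size 7 → [0,2,4,5,6,7,8]=70  [0,3,4,5,6,7,8]=21  [1,3,4,5,6,7,8]=7  [2,3,4,5,6,7,8]=21
  first=0(c) contributes 28
  first=1(y) contributes 112
  first=2(x) contributes 28
|[w]| = 168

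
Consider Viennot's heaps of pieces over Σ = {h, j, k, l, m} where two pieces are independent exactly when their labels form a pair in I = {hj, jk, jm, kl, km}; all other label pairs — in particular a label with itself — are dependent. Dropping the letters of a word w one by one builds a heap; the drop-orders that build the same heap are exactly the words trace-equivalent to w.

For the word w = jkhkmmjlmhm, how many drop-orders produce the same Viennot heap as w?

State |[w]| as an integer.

93

drop 0:j onto floor
drop 1:k onto floor
drop 2:h onto {1:k}
drop 3:k onto {2:h}
drop 4:m onto {2:h}
drop 5:m onto {4:m}
drop 6:j onto {0:j}
drop 7:l onto {5:m, 6:j}
drop 8:m onto {7:l}
drop 9:h onto {3:k, 8:m}
drop 10:m onto {9:h}
ground layer = {0:j, 1:k}
drop-orders for the pieces not yet dropped (sum over which currently-grounded one goes next):
  1 to go: {10} 1
  2 to go: {9,10} 1
  3 to go: {3,9,10} 1  {8,9,10} 1
  4 to go: {3,8,9,10} 2  {7,8,9,10} 1
  5 to go: {3,7,8,9,10} 3  {5,7,8,9,10} 1  {6,7,8,9,10} 1
  6 to go: {0,6,7,8,9,10} 1  {3,5,7,8,9,10} 4  {3,6,7,8,9,10} 4  {4,5,7,8,9,10} 1  {5,6,7,8,9,10} 2
  7 to go: {0,3,6,7,8,9,10} 5  {0,5,6,7,8,9,10} 3  {3,4,5,7,8,9,10} 5  {3,5,6,7,8,9,10} 10  {4,5,6,7,8,9,10} 3
  8 to go: {0,3,5,6,7,8,9,10} 18  {0,4,5,6,7,8,9,10} 6  {2,3,4,5,7,8,9,10} 5  {3,4,5,6,7,8,9,10} 18
  9 to go: {0,3,4,5,6,7,8,9,10} 42  {1,2,3,4,5,7,8,9,10} 5  {2,3,4,5,6,7,8,9,10} 23
  if 0:j drops first: 28 orders
  if 1:k drops first: 65 orders
heap linearizations: 93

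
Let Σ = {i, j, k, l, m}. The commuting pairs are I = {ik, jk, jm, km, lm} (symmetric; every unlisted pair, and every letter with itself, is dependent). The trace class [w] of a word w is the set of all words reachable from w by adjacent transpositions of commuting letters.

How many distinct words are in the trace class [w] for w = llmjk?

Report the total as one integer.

#0=l has no predecessor
#1=l depends on [0:l]
#2=m has no predecessor
#3=j depends on [1:l]
#4=k depends on [1:l]
sources: [0:l, 2:m]
N(rest) = Σ N(rest − s) over sources s of rest; N(one piece) = 1:
  size 1 → [2]=1  [3]=1  [4]=1
  size 2 → [2,3]=2  [2,4]=2  [3,4]=2
  size 3 → [1,3,4]=2  [2,3,4]=6
  first=0(l) contributes 8
  first=2(m) contributes 2
|[w]| = 10

10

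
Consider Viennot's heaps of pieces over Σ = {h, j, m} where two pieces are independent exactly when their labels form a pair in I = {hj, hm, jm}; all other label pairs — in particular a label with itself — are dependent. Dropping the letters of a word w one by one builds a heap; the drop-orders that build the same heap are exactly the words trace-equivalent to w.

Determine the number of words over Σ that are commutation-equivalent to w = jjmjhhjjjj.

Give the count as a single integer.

360

#0=j has no predecessor
#1=j depends on [0:j]
#2=m has no predecessor
#3=j depends on [1:j]
#4=h has no predecessor
#5=h depends on [4:h]
#6=j depends on [3:j]
#7=j depends on [6:j]
#8=j depends on [7:j]
#9=j depends on [8:j]
sources: [0:j, 2:m, 4:h]
N(rest) = Σ N(rest − s) over sources s of rest; N(one piece) = 1:
  size 1 → [2]=1  [5]=1  [9]=1
  size 2 → [2,5]=2  [2,9]=2  [4,5]=1  [5,9]=2  [8,9]=1
  size 3 → [2,4,5]=3  [2,5,9]=6  [2,8,9]=3  [4,5,9]=3  [5,8,9]=3  [7,8,9]=1
  size 4 → [2,4,5,9]=12  [2,5,8,9]=12  [2,7,8,9]=4  [4,5,8,9]=6  [5,7,8,9]=4  [6,7,8,9]=1
  size 5 → [2,4,5,8,9]=30  [2,5,7,8,9]=20  [2,6,7,8,9]=5  [3,6,7,8,9]=1  [4,5,7,8,9]=10  [5,6,7,8,9]=5
  size 6 → [1,3,6,7,8,9]=1  [2,3,6,7,8,9]=6  [2,4,5,7,8,9]=60  [2,5,6,7,8,9]=30  [3,5,6,7,8,9]=6  [4,5,6,7,8,9]=15
  size 7 → [0,1,3,6,7,8,9]=1  [1,2,3,6,7,8,9]=7  [1,3,5,6,7,8,9]=7  [2,3,5,6,7,8,9]=42  [2,4,5,6,7,8,9]=105  [3,4,5,6,7,8,9]=21
  size 8 → [0,1,2,3,6,7,8,9]=8  [0,1,3,5,6,7,8,9]=8  [1,2,3,5,6,7,8,9]=56  [1,3,4,5,6,7,8,9]=28  [2,3,4,5,6,7,8,9]=168
  first=0(j) contributes 252
  first=2(m) contributes 36
  first=4(h) contributes 72
|[w]| = 360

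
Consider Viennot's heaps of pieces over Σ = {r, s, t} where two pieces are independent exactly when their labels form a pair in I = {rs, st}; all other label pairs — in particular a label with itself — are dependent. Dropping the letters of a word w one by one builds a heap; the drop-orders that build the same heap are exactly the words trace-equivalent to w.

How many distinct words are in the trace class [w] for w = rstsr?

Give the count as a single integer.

drop 0:r onto floor
drop 1:s onto floor
drop 2:t onto {0:r}
drop 3:s onto {1:s}
drop 4:r onto {2:t}
ground layer = {0:r, 1:s}
drop-orders for the pieces not yet dropped (sum over which currently-grounded one goes next):
  1 to go: {3} 1  {4} 1
  2 to go: {1,3} 1  {2,4} 1  {3,4} 2
  3 to go: {0,2,4} 1  {1,3,4} 3  {2,3,4} 3
  if 0:r drops first: 6 orders
  if 1:s drops first: 4 orders
heap linearizations: 10

10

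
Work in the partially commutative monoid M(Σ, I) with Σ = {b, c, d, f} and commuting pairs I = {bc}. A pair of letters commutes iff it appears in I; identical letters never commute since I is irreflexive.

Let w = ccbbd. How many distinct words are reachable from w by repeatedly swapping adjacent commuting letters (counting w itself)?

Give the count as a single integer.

piece 0:c — minimal
piece 1:c rests on {0:c}
piece 2:b — minimal
piece 3:b rests on {2:b}
piece 4:d rests on {1:c, 3:b}
minimal pieces: {0:c, 2:b}
ways to finish when only these pieces remain (= sum over removing one remaining piece with nothing left below it):
  1 left: {4}→1
  2 left: {1,4}→1  {3,4}→1
  3 left: {0,1,4}→1  {1,3,4}→2  {2,3,4}→1
  placing 0:c first → 3 extensions
  placing 2:b first → 3 extensions
total linear extensions = 6

6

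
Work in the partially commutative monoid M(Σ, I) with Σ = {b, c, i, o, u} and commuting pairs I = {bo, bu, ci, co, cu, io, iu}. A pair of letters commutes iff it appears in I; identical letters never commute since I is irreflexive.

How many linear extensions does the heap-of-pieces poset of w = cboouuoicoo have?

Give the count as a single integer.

660

0(c) covers ∅
1(b) covers 0:c
2(o) covers ∅
3(o) covers 2:o
4(u) covers 3:o
5(u) covers 4:u
6(o) covers 5:u
7(i) covers 1:b
8(c) covers 1:b
9(o) covers 6:o
10(o) covers 9:o
floor of heap: 0:c, 2:o
completions by unplaced set U, small U first (add the entries for U minus each lowest piece of U):
  |U|=1: {7}:1  {8}:1  {10}:1
  |U|=2: {7,8}:2  {7,10}:2  {8,10}:2  {9,10}:1
  |U|=3: {1,7,8}:2  {6,9,10}:1  {7,8,10}:6  {7,9,10}:3  {8,9,10}:3
  |U|=4: {0,1,7,8}:2  {1,7,8,10}:8  {5,6,9,10}:1  {6,7,9,10}:4  {6,8,9,10}:4  {7,8,9,10}:12
  |U|=5: {0,1,7,8,10}:10  {1,7,8,9,10}:20  {4,5,6,9,10}:1  {5,6,7,9,10}:5  {5,6,8,9,10}:5  {6,7,8,9,10}:20
  |U|=6: {0,1,7,8,9,10}:30  {1,6,7,8,9,10}:40  {3,4,5,6,9,10}:1  {4,5,6,7,9,10}:6  {4,5,6,8,9,10}:6  {5,6,7,8,9,10}:30
  |U|=7: {0,1,6,7,8,9,10}:70  {1,5,6,7,8,9,10}:70  {2,3,4,5,6,9,10}:1  {3,4,5,6,7,9,10}:7  {3,4,5,6,8,9,10}:7  {4,5,6,7,8,9,10}:42
  |U|=8: {0,1,5,6,7,8,9,10}:140  {1,4,5,6,7,8,9,10}:112  {2,3,4,5,6,7,9,10}:8  {2,3,4,5,6,8,9,10}:8  {3,4,5,6,7,8,9,10}:56
  |U|=9: {0,1,4,5,6,7,8,9,10}:252  {1,3,4,5,6,7,8,9,10}:168  {2,3,4,5,6,7,8,9,10}:72
  start at 0(c): 240
  start at 2(o): 420
sum over floor = 660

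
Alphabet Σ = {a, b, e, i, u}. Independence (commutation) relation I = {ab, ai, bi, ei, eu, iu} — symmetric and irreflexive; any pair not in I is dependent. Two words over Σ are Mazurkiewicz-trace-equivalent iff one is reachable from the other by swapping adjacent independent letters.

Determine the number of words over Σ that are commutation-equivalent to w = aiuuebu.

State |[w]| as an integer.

#0=a has no predecessor
#1=i has no predecessor
#2=u depends on [0:a]
#3=u depends on [2:u]
#4=e depends on [0:a]
#5=b depends on [3:u, 4:e]
#6=u depends on [5:b]
sources: [0:a, 1:i]
N(rest) = Σ N(rest − s) over sources s of rest; N(one piece) = 1:
  size 1 → [1]=1  [6]=1
  size 2 → [1,6]=2  [5,6]=1
  size 3 → [1,5,6]=3  [3,5,6]=1  [4,5,6]=1
  size 4 → [1,3,5,6]=4  [1,4,5,6]=4  [2,3,5,6]=1  [3,4,5,6]=2
  size 5 → [1,2,3,5,6]=5  [1,3,4,5,6]=10  [2,3,4,5,6]=3
  first=0(a) contributes 18
  first=1(i) contributes 3
|[w]| = 21

21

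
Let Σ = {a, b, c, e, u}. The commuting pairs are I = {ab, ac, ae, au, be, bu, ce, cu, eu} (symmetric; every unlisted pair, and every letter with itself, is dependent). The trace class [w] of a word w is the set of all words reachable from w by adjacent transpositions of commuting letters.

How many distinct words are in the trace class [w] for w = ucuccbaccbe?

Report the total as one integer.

piece 0:u — minimal
piece 1:c — minimal
piece 2:u rests on {0:u}
piece 3:c rests on {1:c}
piece 4:c rests on {3:c}
piece 5:b rests on {4:c}
piece 6:a — minimal
piece 7:c rests on {5:b}
piece 8:c rests on {7:c}
piece 9:b rests on {8:c}
piece 10:e — minimal
minimal pieces: {0:u, 1:c, 6:a, 10:e}
ways to finish when only these pieces remain (= sum over removing one remaining piece with nothing left below it):
  1 left: {2}→1  {6}→1  {9}→1  {10}→1
  2 left: {0,2}→1  {2,6}→2  {2,9}→2  {2,10}→2  {6,9}→2  {6,10}→2  {8,9}→1  {9,10}→2
  3 left: {0,2,6}→3  {0,2,9}→3  {0,2,10}→3  {2,6,9}→6  {2,6,10}→6  {2,8,9}→3  {2,9,10}→6  {6,8,9}→3  {6,9,10}→6  {7,8,9}→1  {8,9,10}→3
  4 left: {0,2,6,9}→12  {0,2,6,10}→12  {0,2,8,9}→6  {0,2,9,10}→12  {2,6,8,9}→12  {2,6,9,10}→24  {2,7,8,9}→4  {2,8,9,10}→12  {5,7,8,9}→1  {6,7,8,9}→4  {6,8,9,10}→12  {7,8,9,10}→4
  5 left: {0,2,6,8,9}→30  {0,2,6,9,10}→60  {0,2,7,8,9}→10  {0,2,8,9,10}→30  {2,5,7,8,9}→5  {2,6,7,8,9}→20  {2,6,8,9,10}→60  {2,7,8,9,10}→20  {4,5,7,8,9}→1  {5,6,7,8,9}→5  {5,7,8,9,10}→5  {6,7,8,9,10}→20
  6 left: {0,2,5,7,8,9}→15  {0,2,6,7,8,9}→60  {0,2,6,8,9,10}→180  {0,2,7,8,9,10}→60  {2,4,5,7,8,9}→6  {2,5,6,7,8,9}→30  {2,5,7,8,9,10}→30  {2,6,7,8,9,10}→120  {3,4,5,7,8,9}→1  {4,5,6,7,8,9}→6  {4,5,7,8,9,10}→6  {5,6,7,8,9,10}→30
  7 left: {0,2,4,5,7,8,9}→21  {0,2,5,6,7,8,9}→105  {0,2,5,7,8,9,10}→105  {0,2,6,7,8,9,10}→420  {1,3,4,5,7,8,9}→1  {2,3,4,5,7,8,9}→7  {2,4,5,6,7,8,9}→42  {2,4,5,7,8,9,10}→42  {2,5,6,7,8,9,10}→210  {3,4,5,6,7,8,9}→7  {3,4,5,7,8,9,10}→7  {4,5,6,7,8,9,10}→42
  8 left: {0,2,3,4,5,7,8,9}→28  {0,2,4,5,6,7,8,9}→168  {0,2,4,5,7,8,9,10}→168  {0,2,5,6,7,8,9,10}→840  {1,2,3,4,5,7,8,9}→8  {1,3,4,5,6,7,8,9}→8  {1,3,4,5,7,8,9,10}→8  {2,3,4,5,6,7,8,9}→56  {2,3,4,5,7,8,9,10}→56  {2,4,5,6,7,8,9,10}→336  {3,4,5,6,7,8,9,10}→56
  9 left: {0,1,2,3,4,5,7,8,9}→36  {0,2,3,4,5,6,7,8,9}→252  {0,2,3,4,5,7,8,9,10}→252  {0,2,4,5,6,7,8,9,10}→1512  {1,2,3,4,5,6,7,8,9}→72  {1,2,3,4,5,7,8,9,10}→72  {1,3,4,5,6,7,8,9,10}→72  {2,3,4,5,6,7,8,9,10}→504
  placing 0:u first → 720 extensions
  placing 1:c first → 2520 extensions
  placing 6:a first → 360 extensions
  placing 10:e first → 360 extensions
total linear extensions = 3960

3960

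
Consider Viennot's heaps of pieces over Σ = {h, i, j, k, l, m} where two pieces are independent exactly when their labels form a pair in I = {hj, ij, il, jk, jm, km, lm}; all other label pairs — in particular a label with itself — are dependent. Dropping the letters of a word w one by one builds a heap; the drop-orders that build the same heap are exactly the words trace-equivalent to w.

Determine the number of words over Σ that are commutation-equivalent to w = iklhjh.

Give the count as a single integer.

#0=i has no predecessor
#1=k depends on [0:i]
#2=l depends on [1:k]
#3=h depends on [2:l]
#4=j depends on [2:l]
#5=h depends on [3:h]
sources: [0:i]
N(rest) = Σ N(rest − s) over sources s of rest; N(one piece) = 1:
  size 1 → [4]=1  [5]=1
  size 2 → [3,5]=1  [4,5]=2
  size 3 → [3,4,5]=3
  size 4 → [2,3,4,5]=3
  first=0(i) contributes 3

3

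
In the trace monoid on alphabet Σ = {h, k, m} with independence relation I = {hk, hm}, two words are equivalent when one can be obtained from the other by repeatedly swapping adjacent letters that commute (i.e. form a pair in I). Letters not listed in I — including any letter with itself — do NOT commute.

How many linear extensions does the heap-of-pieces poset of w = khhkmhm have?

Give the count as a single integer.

35

#0=k has no predecessor
#1=h has no predecessor
#2=h depends on [1:h]
#3=k depends on [0:k]
#4=m depends on [3:k]
#5=h depends on [2:h]
#6=m depends on [4:m]
sources: [0:k, 1:h]
N(rest) = Σ N(rest − s) over sources s of rest; N(one piece) = 1:
  size 1 → [5]=1  [6]=1
  size 2 → [2,5]=1  [4,6]=1  [5,6]=2
  size 3 → [1,2,5]=1  [2,5,6]=3  [3,4,6]=1  [4,5,6]=3
  size 4 → [0,3,4,6]=1  [1,2,5,6]=4  [2,4,5,6]=6  [3,4,5,6]=4
  size 5 → [0,3,4,5,6]=5  [1,2,4,5,6]=10  [2,3,4,5,6]=10
  first=0(k) contributes 20
  first=1(h) contributes 15
|[w]| = 35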